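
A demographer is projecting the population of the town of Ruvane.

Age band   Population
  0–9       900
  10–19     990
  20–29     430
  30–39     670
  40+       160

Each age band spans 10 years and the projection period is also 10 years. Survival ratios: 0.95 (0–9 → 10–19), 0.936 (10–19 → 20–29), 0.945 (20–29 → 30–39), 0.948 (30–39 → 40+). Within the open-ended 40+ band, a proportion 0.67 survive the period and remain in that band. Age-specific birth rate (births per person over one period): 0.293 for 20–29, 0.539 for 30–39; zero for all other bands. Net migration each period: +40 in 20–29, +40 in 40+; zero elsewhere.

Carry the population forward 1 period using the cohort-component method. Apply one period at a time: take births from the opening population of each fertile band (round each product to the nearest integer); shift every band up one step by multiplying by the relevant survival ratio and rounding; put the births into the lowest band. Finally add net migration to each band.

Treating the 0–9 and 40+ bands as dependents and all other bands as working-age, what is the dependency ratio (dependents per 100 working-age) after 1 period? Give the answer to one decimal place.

— Period 1 —
Births: 430 × 0.293 = 126 ; 670 × 0.539 = 361 → 487
10–19: 900 × 0.95 = 855
20–29: 990 × 0.936 = 927
30–39: 430 × 0.945 = 406
40+: 670 × 0.948 + 160 × 0.67 = 635 + 107 = 742
Net migration: 20–29 + 40 → 967; 40+ + 40 → 782
Population now: 0–9=487, 10–19=855, 20–29=967, 30–39=406, 40+=782
Dependents (band 0–9 + band 40+) = 487 + 782 = 1269; working-age = 2228; ratio = 1269/2228 × 100 = 57.0

57.0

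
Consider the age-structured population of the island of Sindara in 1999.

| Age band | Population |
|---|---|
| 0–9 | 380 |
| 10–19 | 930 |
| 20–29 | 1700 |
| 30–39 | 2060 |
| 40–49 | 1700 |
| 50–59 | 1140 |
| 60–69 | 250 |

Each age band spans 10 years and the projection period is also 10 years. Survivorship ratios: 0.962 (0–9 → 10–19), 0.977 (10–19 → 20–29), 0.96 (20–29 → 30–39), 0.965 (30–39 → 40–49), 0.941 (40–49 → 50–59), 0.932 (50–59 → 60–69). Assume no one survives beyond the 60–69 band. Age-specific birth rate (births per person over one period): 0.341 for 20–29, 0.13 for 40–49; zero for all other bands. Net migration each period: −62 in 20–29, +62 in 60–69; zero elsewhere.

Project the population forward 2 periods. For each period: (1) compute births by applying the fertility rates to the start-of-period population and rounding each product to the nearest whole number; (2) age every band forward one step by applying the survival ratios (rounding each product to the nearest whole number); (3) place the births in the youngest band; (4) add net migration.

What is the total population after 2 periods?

Let group 1 be 0–9 through group 7 = 60–69.
After projecting period 1:
Births: 1700 × 0.341 = 580, 1700 × 0.13 = 221 → 801
Group 2: 380 × 0.962 = 366
Group 3: 930 × 0.977 = 909
Group 4: 1700 × 0.96 = 1632
Group 5: 2060 × 0.965 = 1988
Group 6: 1700 × 0.941 = 1600
Group 7: 1140 × 0.932 = 1062
Net migration: Group 3 − 62 → 847; Group 7 + 62 → 1124
Giving 801 / 366 / 847 / 1632 / 1988 / 1600 / 1124.
After projecting period 2:
Births: 847 × 0.341 = 289, 1988 × 0.13 = 258 → 547
Group 2: 801 × 0.962 = 771
Group 3: 366 × 0.977 = 358
Group 4: 847 × 0.96 = 813
Group 5: 1632 × 0.965 = 1575
Group 6: 1988 × 0.941 = 1871
Group 7: 1600 × 0.932 = 1491
Net migration: Group 3 − 62 → 296; Group 7 + 62 → 1553
Giving 547 / 771 / 296 / 813 / 1575 / 1871 / 1553.
Total after period 2: 547 + 771 + 296 + 813 + 1575 + 1871 + 1553 = 7426

7426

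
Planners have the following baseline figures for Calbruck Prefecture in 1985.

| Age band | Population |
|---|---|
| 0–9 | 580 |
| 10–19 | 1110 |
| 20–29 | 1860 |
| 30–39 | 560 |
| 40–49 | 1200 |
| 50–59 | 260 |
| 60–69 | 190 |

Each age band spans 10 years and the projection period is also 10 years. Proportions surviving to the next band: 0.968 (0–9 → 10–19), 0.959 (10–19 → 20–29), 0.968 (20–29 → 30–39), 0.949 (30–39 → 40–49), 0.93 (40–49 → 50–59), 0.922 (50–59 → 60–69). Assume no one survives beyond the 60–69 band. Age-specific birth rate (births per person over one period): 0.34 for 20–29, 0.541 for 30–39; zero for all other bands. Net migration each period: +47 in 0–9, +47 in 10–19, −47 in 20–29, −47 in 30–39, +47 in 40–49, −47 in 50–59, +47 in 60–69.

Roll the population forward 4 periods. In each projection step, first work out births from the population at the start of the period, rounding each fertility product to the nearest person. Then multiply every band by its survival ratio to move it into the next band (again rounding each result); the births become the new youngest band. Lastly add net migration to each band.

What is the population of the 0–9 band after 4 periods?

After projecting period 1:
Births: 1860 × 0.34 = 632  |  560 × 0.541 = 303 → total 935
10–19: 580 × 0.968 = 561
20–29: 1110 × 0.959 = 1064
30–39: 1860 × 0.968 = 1800
40–49: 560 × 0.949 = 531
50–59: 1200 × 0.93 = 1116
60–69: 260 × 0.922 = 240
Net migration: 0–9 + 47 → 982; 10–19 + 47 → 608; 20–29 − 47 → 1017; 30–39 − 47 → 1753; 40–49 + 47 → 578; 50–59 − 47 → 1069; 60–69 + 47 → 287
End of period: [982, 608, 1017, 1753, 578, 1069, 287]
After projecting period 2:
Births: 1017 × 0.34 = 346  |  1753 × 0.541 = 948 → total 1294
10–19: 982 × 0.968 = 951
20–29: 608 × 0.959 = 583
30–39: 1017 × 0.968 = 984
40–49: 1753 × 0.949 = 1664
50–59: 578 × 0.93 = 538
60–69: 1069 × 0.922 = 986
Net migration: 0–9 + 47 → 1341; 10–19 + 47 → 998; 20–29 − 47 → 536; 30–39 − 47 → 937; 40–49 + 47 → 1711; 50–59 − 47 → 491; 60–69 + 47 → 1033
End of period: [1341, 998, 536, 937, 1711, 491, 1033]
After projecting period 3:
Births: 536 × 0.34 = 182  |  937 × 0.541 = 507 → total 689
10–19: 1341 × 0.968 = 1298
20–29: 998 × 0.959 = 957
30–39: 536 × 0.968 = 519
40–49: 937 × 0.949 = 889
50–59: 1711 × 0.93 = 1591
60–69: 491 × 0.922 = 453
Net migration: 0–9 + 47 → 736; 10–19 + 47 → 1345; 20–29 − 47 → 910; 30–39 − 47 → 472; 40–49 + 47 → 936; 50–59 − 47 → 1544; 60–69 + 47 → 500
End of period: [736, 1345, 910, 472, 936, 1544, 500]
After projecting period 4:
Births: 910 × 0.34 = 309  |  472 × 0.541 = 255 → total 564
10–19: 736 × 0.968 = 712
20–29: 1345 × 0.959 = 1290
30–39: 910 × 0.968 = 881
40–49: 472 × 0.949 = 448
50–59: 936 × 0.93 = 870
60–69: 1544 × 0.922 = 1424
Net migration: 0–9 + 47 → 611; 10–19 + 47 → 759; 20–29 − 47 → 1243; 30–39 − 47 → 834; 40–49 + 47 → 495; 50–59 − 47 → 823; 60–69 + 47 → 1471
End of period: [611, 759, 1243, 834, 495, 823, 1471]

611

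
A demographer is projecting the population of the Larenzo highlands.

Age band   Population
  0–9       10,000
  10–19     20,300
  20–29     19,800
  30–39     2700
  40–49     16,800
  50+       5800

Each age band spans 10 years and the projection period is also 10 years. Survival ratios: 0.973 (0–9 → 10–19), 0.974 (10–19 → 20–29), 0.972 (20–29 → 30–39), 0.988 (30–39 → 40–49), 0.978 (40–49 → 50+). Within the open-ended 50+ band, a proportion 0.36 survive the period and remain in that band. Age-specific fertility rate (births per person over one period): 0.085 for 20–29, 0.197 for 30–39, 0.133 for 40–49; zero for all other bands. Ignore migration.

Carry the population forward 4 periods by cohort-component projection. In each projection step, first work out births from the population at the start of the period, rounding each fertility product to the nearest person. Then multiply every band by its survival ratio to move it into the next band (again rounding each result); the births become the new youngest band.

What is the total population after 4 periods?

Numbering the bands 1..6 from youngest to oldest:
Period 1:
Births: 19800 × 0.085 = 1683, 2700 × 0.197 = 532, 16800 × 0.133 = 2234 → total 4449
Band 2: 10000 × 0.973 = 9730
Band 3: 20300 × 0.974 = 19772
Band 4: 19800 × 0.972 = 19246
Band 5: 2700 × 0.988 = 2668
Band 6: 16800 × 0.978 + 5800 × 0.36 = 16430 + 2088 = 18518
End of period: [4449, 9730, 19772, 19246, 2668, 18518]
Period 2:
Births: 19772 × 0.085 = 1681, 19246 × 0.197 = 3791, 2668 × 0.133 = 355 → total 5827
Band 2: 4449 × 0.973 = 4329
Band 3: 9730 × 0.974 = 9477
Band 4: 19772 × 0.972 = 19218
Band 5: 19246 × 0.988 = 19015
Band 6: 2668 × 0.978 + 18518 × 0.36 = 2609 + 6666 = 9275
End of period: [5827, 4329, 9477, 19218, 19015, 9275]
Period 3:
Births: 9477 × 0.085 = 806, 19218 × 0.197 = 3786, 19015 × 0.133 = 2529 → total 7121
Band 2: 5827 × 0.973 = 5670
Band 3: 4329 × 0.974 = 4216
Band 4: 9477 × 0.972 = 9212
Band 5: 19218 × 0.988 = 18987
Band 6: 19015 × 0.978 + 9275 × 0.36 = 18597 + 3339 = 21936
End of period: [7121, 5670, 4216, 9212, 18987, 21936]
Period 4:
Births: 4216 × 0.085 = 358, 9212 × 0.197 = 1815, 18987 × 0.133 = 2525 → total 4698
Band 2: 7121 × 0.973 = 6929
Band 3: 5670 × 0.974 = 5523
Band 4: 4216 × 0.972 = 4098
Band 5: 9212 × 0.988 = 9101
Band 6: 18987 × 0.978 + 21936 × 0.36 = 18569 + 7897 = 26466
End of period: [4698, 6929, 5523, 4098, 9101, 26466]
Total after period 4: 4698 + 6929 + 5523 + 4098 + 9101 + 26466 = 56815

56815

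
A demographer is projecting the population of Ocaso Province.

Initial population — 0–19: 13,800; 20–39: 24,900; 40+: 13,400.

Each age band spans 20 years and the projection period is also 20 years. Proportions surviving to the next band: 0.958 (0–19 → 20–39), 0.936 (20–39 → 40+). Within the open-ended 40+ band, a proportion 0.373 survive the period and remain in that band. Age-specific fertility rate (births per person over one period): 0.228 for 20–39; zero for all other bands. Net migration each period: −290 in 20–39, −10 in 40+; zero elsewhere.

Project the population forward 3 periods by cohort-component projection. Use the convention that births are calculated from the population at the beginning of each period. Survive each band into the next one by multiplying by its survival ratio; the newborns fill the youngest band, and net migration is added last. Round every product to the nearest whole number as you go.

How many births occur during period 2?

[period 1]
Births: 24900 * 0.228 = 5677
20–39: 13800 * 0.958 = 13220
40+: 24900 * 0.936 + 13400 * 0.373 = 23306 + 4998 = 28304
Net migration: 20–39 − 290 → 12930; 40+ − 10 → 28294
Population now: 0–19=5677, 20–39=12930, 40+=28294
[period 2]
Births: 12930 * 0.228 = 2948
20–39: 5677 * 0.958 = 5439
40+: 12930 * 0.936 + 28294 * 0.373 = 12102 + 10554 = 22656
Net migration: 20–39 − 290 → 5149; 40+ − 10 → 22646
Population now: 0–19=2948, 20–39=5149, 40+=22646

2948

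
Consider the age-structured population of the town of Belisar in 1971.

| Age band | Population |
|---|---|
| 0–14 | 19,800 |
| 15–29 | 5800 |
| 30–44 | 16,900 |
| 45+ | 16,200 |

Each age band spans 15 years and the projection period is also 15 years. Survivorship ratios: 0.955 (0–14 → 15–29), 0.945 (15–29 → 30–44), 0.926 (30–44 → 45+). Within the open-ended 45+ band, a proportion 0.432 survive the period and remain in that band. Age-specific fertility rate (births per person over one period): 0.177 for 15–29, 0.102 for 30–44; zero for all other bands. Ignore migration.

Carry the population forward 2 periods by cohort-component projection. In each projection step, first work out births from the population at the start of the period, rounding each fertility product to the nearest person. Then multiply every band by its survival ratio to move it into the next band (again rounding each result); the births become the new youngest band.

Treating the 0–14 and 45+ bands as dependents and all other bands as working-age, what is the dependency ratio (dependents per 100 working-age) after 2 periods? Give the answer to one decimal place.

Numbering the groups 1..4 from youngest to oldest:
— Period 1 —
Births: 5800 × 0.177 = 1027  |  16900 × 0.102 = 1724 — total 2751
Group 2: 19800 × 0.955 = 18909
Group 3: 5800 × 0.945 = 5481
Group 4: 16900 × 0.926 + 16200 × 0.432 = 15649 + 6998 = 22647
Giving 2751 / 18909 / 5481 / 22647.
— Period 2 —
Births: 18909 × 0.177 = 3347  |  5481 × 0.102 = 559 — total 3906
Group 2: 2751 × 0.955 = 2627
Group 3: 18909 × 0.945 = 17869
Group 4: 5481 × 0.926 + 22647 × 0.432 = 5075 + 9784 = 14859
Giving 3906 / 2627 / 17869 / 14859.
Dependents (band 0–14 + band 45+) = 3906 + 14859 = 18765; working-age = 20496; ratio = 18765/20496 × 100 = 91.6

91.6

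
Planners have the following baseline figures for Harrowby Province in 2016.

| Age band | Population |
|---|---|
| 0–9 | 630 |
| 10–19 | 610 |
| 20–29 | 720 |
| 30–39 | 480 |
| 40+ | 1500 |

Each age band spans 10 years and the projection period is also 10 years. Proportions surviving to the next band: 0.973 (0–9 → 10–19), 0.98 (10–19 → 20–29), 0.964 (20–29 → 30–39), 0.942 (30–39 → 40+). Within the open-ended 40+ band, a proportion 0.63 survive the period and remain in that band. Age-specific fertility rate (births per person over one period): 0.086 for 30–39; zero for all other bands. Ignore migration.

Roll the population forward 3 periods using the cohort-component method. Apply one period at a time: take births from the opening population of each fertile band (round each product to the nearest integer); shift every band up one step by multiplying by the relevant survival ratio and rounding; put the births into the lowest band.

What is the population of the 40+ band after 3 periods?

Numbering the groups 1..5 from youngest to oldest:
Period 1:
Births: 480 × 0.086 = 41
Group 2: 630 × 0.973 = 613
Group 3: 610 × 0.98 = 598
Group 4: 720 × 0.964 = 694
Group 5: 480 × 0.942 + 1500 × 0.63 = 452 + 945 = 1397
End of period: [41, 613, 598, 694, 1397]
Period 2:
Births: 694 × 0.086 = 60
Group 2: 41 × 0.973 = 40
Group 3: 613 × 0.98 = 601
Group 4: 598 × 0.964 = 576
Group 5: 694 × 0.942 + 1397 × 0.63 = 654 + 880 = 1534
End of period: [60, 40, 601, 576, 1534]
Period 3:
Births: 576 × 0.086 = 50
Group 2: 60 × 0.973 = 58
Group 3: 40 × 0.98 = 39
Group 4: 601 × 0.964 = 579
Group 5: 576 × 0.942 + 1534 × 0.63 = 543 + 966 = 1509
End of period: [50, 58, 39, 579, 1509]

1509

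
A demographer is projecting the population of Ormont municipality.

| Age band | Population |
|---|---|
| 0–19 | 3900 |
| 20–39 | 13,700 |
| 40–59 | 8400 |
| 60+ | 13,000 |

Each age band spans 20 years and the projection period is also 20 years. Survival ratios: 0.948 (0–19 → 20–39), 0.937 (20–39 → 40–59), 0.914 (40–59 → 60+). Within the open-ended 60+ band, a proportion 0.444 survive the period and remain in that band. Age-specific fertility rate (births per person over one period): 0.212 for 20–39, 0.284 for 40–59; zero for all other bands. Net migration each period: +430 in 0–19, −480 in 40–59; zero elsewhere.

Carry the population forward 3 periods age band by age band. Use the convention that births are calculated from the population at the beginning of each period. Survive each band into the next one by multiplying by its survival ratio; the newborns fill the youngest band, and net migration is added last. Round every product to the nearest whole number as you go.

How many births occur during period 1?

Let band 1 be 0–19 through band 4 = 60+.
Period 1.
Births: 13700 × 0.212 = 2904, 8400 × 0.284 = 2386 — total 5290
Band 2: 3900 × 0.948 = 3697
Band 3: 13700 × 0.937 = 12837
Band 4: 8400 × 0.914 + 13000 × 0.444 = 7678 + 5772 = 13450
Net migration: Band 1 + 430 → 5720; Band 3 − 480 → 12357
→ [5720, 3697, 12357, 13450]

5290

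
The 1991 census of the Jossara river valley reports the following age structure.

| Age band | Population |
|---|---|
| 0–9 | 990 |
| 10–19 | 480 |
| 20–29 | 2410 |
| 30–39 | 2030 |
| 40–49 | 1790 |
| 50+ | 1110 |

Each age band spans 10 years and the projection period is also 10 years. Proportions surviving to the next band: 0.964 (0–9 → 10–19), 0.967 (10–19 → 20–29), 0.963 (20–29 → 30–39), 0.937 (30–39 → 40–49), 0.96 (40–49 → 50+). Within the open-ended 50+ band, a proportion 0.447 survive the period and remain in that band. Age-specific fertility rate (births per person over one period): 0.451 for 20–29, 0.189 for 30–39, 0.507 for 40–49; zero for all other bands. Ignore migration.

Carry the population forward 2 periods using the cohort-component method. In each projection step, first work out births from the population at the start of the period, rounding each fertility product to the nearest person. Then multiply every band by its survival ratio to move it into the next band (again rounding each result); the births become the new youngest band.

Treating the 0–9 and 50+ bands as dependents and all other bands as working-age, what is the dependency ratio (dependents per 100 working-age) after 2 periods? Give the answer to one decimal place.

75.8

Numbering the bands 1..6 from youngest to oldest:
Period 1.
Births: 2410 * 0.451 = 1087, 2030 * 0.189 = 384, 1790 * 0.507 = 908 — total 2379
Band 2: 990 * 0.964 = 954
Band 3: 480 * 0.967 = 464
Band 4: 2410 * 0.963 = 2321
Band 5: 2030 * 0.937 = 1902
Band 6: 1790 * 0.96 + 1110 * 0.447 = 1718 + 496 = 2214
Giving 2379 / 954 / 464 / 2321 / 1902 / 2214.
Period 2.
Births: 464 * 0.451 = 209, 2321 * 0.189 = 439, 1902 * 0.507 = 964 — total 1612
Band 2: 2379 * 0.964 = 2293
Band 3: 954 * 0.967 = 923
Band 4: 464 * 0.963 = 447
Band 5: 2321 * 0.937 = 2175
Band 6: 1902 * 0.96 + 2214 * 0.447 = 1826 + 990 = 2816
Giving 1612 / 2293 / 923 / 447 / 2175 / 2816.
Dependents (band 0–9 + band 50+) = 1612 + 2816 = 4428; working-age = 5838; ratio = 4428/5838 × 100 = 75.8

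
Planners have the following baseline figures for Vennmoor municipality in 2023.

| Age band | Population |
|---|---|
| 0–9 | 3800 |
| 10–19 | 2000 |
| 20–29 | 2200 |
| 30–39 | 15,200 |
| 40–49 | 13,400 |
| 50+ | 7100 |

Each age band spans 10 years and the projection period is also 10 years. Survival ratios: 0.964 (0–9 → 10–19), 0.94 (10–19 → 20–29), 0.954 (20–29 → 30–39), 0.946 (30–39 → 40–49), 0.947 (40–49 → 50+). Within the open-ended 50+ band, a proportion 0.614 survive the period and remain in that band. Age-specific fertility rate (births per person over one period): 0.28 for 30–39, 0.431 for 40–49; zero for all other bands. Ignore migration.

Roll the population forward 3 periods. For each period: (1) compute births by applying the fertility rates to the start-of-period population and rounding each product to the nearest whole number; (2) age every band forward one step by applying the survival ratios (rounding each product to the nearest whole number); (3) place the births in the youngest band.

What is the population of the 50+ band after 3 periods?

16669

(Bands numbered youngest = 1 to oldest = 6.)
After projecting period 1:
Births: 15200 * 0.28 = 4256  |  13400 * 0.431 = 5775 → total 10031
Band 2: 3800 * 0.964 = 3663
Band 3: 2000 * 0.94 = 1880
Band 4: 2200 * 0.954 = 2099
Band 5: 15200 * 0.946 = 14379
Band 6: 13400 * 0.947 + 7100 * 0.614 = 12690 + 4359 = 17049
Population now: 0–9=10031, 10–19=3663, 20–29=1880, 30–39=2099, 40–49=14379, 50+=17049
After projecting period 2:
Births: 2099 * 0.28 = 588  |  14379 * 0.431 = 6197 → total 6785
Band 2: 10031 * 0.964 = 9670
Band 3: 3663 * 0.94 = 3443
Band 4: 1880 * 0.954 = 1794
Band 5: 2099 * 0.946 = 1986
Band 6: 14379 * 0.947 + 17049 * 0.614 = 13617 + 10468 = 24085
Population now: 0–9=6785, 10–19=9670, 20–29=3443, 30–39=1794, 40–49=1986, 50+=24085
After projecting period 3:
Births: 1794 * 0.28 = 502  |  1986 * 0.431 = 856 → total 1358
Band 2: 6785 * 0.964 = 6541
Band 3: 9670 * 0.94 = 9090
Band 4: 3443 * 0.954 = 3285
Band 5: 1794 * 0.946 = 1697
Band 6: 1986 * 0.947 + 24085 * 0.614 = 1881 + 14788 = 16669
Population now: 0–9=1358, 10–19=6541, 20–29=9090, 30–39=3285, 40–49=1697, 50+=16669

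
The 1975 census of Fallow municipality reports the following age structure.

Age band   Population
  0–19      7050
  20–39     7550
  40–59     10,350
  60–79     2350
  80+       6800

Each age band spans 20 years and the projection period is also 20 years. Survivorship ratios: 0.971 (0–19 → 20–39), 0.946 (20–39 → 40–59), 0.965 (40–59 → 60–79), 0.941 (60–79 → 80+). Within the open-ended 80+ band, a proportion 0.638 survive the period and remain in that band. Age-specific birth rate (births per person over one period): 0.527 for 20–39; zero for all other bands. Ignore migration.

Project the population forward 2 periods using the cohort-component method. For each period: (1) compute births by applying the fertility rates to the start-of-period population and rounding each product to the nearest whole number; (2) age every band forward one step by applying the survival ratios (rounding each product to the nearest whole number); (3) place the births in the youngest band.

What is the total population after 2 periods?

Call the bands 1 to 5, youngest first.
Period 1.
Births: 7550 * 0.527 = 3979
Band 2: 7050 * 0.971 = 6846
Band 3: 7550 * 0.946 = 7142
Band 4: 10350 * 0.965 = 9988
Band 5: 2350 * 0.941 + 6800 * 0.638 = 2211 + 4338 = 6549
Population now: 0–19=3979, 20–39=6846, 40–59=7142, 60–79=9988, 80+=6549
Period 2.
Births: 6846 * 0.527 = 3608
Band 2: 3979 * 0.971 = 3864
Band 3: 6846 * 0.946 = 6476
Band 4: 7142 * 0.965 = 6892
Band 5: 9988 * 0.941 + 6549 * 0.638 = 9399 + 4178 = 13577
Population now: 0–19=3608, 20–39=3864, 40–59=6476, 60–79=6892, 80+=13577
Total after period 2: 3608 + 3864 + 6476 + 6892 + 13577 = 34417

34417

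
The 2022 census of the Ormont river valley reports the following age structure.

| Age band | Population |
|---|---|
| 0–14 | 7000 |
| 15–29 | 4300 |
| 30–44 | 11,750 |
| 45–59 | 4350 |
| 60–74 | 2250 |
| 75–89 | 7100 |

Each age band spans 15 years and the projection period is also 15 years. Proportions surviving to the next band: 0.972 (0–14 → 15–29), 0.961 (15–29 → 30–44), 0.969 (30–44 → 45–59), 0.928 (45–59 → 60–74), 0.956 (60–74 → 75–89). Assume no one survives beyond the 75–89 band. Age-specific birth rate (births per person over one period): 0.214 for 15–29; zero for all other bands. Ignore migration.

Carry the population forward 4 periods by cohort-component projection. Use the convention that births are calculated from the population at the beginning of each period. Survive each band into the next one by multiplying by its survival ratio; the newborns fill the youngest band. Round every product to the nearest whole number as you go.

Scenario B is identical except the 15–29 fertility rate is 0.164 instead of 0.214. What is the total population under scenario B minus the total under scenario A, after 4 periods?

-713

(Bands numbered youngest = 1 to oldest = 6.)
Period 1.
Births: 4300 * 0.214 = 920
Band 2: 7000 * 0.972 = 6804
Band 3: 4300 * 0.961 = 4132
Band 4: 11750 * 0.969 = 11386
Band 5: 4350 * 0.928 = 4037
Band 6: 2250 * 0.956 = 2151
Giving 920 / 6804 / 4132 / 11386 / 4037 / 2151.
Period 2.
Births: 6804 * 0.214 = 1456
Band 2: 920 * 0.972 = 894
Band 3: 6804 * 0.961 = 6539
Band 4: 4132 * 0.969 = 4004
Band 5: 11386 * 0.928 = 10566
Band 6: 4037 * 0.956 = 3859
Giving 1456 / 894 / 6539 / 4004 / 10566 / 3859.
Period 3.
Births: 894 * 0.214 = 191
Band 2: 1456 * 0.972 = 1415
Band 3: 894 * 0.961 = 859
Band 4: 6539 * 0.969 = 6336
Band 5: 4004 * 0.928 = 3716
Band 6: 10566 * 0.956 = 10101
Giving 191 / 1415 / 859 / 6336 / 3716 / 10101.
Period 4.
Births: 1415 * 0.214 = 303
Band 2: 191 * 0.972 = 186
Band 3: 1415 * 0.961 = 1360
Band 4: 859 * 0.969 = 832
Band 5: 6336 * 0.928 = 5880
Band 6: 3716 * 0.956 = 3552
Giving 303 / 186 / 1360 / 832 / 5880 / 3552.
Scenario A total after 4 periods: 12113
Scenario B projection —
Period 1.
Births: 4300 * 0.164 = 705
Band 2: 7000 * 0.972 = 6804
Band 3: 4300 * 0.961 = 4132
Band 4: 11750 * 0.969 = 11386
Band 5: 4350 * 0.928 = 4037
Band 6: 2250 * 0.956 = 2151
Giving 705 / 6804 / 4132 / 11386 / 4037 / 2151.
Period 2.
Births: 6804 * 0.164 = 1116
Band 2: 705 * 0.972 = 685
Band 3: 6804 * 0.961 = 6539
Band 4: 4132 * 0.969 = 4004
Band 5: 11386 * 0.928 = 10566
Band 6: 4037 * 0.956 = 3859
Giving 1116 / 685 / 6539 / 4004 / 10566 / 3859.
Period 3.
Births: 685 * 0.164 = 112
Band 2: 1116 * 0.972 = 1085
Band 3: 685 * 0.961 = 658
Band 4: 6539 * 0.969 = 6336
Band 5: 4004 * 0.928 = 3716
Band 6: 10566 * 0.956 = 10101
Giving 112 / 1085 / 658 / 6336 / 3716 / 10101.
Period 4.
Births: 1085 * 0.164 = 178
Band 2: 112 * 0.972 = 109
Band 3: 1085 * 0.961 = 1043
Band 4: 658 * 0.969 = 638
Band 5: 6336 * 0.928 = 5880
Band 6: 3716 * 0.956 = 3552
Giving 178 / 109 / 1043 / 638 / 5880 / 3552.
Scenario B total after 4 periods: 11400
Difference B − A = 11400 − 12113 = -713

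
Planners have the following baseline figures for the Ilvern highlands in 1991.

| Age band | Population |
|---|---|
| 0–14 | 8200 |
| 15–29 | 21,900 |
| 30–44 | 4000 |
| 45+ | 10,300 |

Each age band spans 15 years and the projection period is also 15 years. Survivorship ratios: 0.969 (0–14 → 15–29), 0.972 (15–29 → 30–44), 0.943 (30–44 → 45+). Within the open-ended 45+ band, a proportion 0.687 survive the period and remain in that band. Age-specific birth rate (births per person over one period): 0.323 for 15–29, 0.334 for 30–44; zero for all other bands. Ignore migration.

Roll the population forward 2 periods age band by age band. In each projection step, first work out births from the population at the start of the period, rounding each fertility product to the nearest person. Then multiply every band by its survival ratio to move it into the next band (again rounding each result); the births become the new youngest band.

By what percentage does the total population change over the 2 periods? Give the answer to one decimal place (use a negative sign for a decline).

After projecting period 1:
Births: 21900 × 0.323 = 7074, 4000 × 0.334 = 1336 → total 8410
15–29: 8200 × 0.969 = 7946
30–44: 21900 × 0.972 = 21287
45+: 4000 × 0.943 + 10300 × 0.687 = 3772 + 7076 = 10848
End of period: [8410, 7946, 21287, 10848]
After projecting period 2:
Births: 7946 × 0.323 = 2567, 21287 × 0.334 = 7110 → total 9677
15–29: 8410 × 0.969 = 8149
30–44: 7946 × 0.972 = 7724
45+: 21287 × 0.943 + 10848 × 0.687 = 20074 + 7453 = 27527
End of period: [9677, 8149, 7724, 27527]
Total: 44400 → 53077; change = 8677; percentage change = 19.5%

19.5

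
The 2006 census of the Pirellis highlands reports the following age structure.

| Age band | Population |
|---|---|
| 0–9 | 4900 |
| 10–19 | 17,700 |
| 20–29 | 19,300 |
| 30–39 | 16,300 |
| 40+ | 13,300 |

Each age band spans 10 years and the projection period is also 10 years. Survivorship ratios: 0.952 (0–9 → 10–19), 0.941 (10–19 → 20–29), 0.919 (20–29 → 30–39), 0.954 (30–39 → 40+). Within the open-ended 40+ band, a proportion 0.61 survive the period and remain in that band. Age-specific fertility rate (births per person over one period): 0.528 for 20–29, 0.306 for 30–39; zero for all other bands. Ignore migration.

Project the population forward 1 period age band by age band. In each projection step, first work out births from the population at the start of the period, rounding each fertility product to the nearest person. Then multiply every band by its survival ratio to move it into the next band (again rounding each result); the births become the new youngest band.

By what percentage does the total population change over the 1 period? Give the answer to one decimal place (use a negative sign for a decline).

8.9

Period 1:
Births: 19300 × 0.528 = 10190  |  16300 × 0.306 = 4988 — total 15178
10–19: 4900 × 0.952 = 4665
20–29: 17700 × 0.941 = 16656
30–39: 19300 × 0.919 = 17737
40+: 16300 × 0.954 + 13300 × 0.61 = 15550 + 8113 = 23663
→ [15178, 4665, 16656, 17737, 23663]
Total: 71500 → 77899; change = 6399; percentage change = 8.9%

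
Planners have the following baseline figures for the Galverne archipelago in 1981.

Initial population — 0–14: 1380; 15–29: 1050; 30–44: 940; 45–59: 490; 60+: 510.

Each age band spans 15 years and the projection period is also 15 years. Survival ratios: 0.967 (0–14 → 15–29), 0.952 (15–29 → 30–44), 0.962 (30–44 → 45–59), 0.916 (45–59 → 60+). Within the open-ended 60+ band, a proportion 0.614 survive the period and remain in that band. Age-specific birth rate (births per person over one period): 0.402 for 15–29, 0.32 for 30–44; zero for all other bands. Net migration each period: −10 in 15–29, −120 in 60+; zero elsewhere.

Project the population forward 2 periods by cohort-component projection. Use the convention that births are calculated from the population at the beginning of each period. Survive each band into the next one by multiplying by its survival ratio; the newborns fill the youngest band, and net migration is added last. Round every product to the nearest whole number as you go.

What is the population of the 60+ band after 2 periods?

1102

After projecting period 1:
Births: 1050 * 0.402 = 422  |  940 * 0.32 = 301 → 723
15–29: 1380 * 0.967 = 1334
30–44: 1050 * 0.952 = 1000
45–59: 940 * 0.962 = 904
60+: 490 * 0.916 + 510 * 0.614 = 449 + 313 = 762
Net migration: 15–29 − 10 → 1324; 60+ − 120 → 642
Giving 723 / 1324 / 1000 / 904 / 642.
After projecting period 2:
Births: 1324 * 0.402 = 532  |  1000 * 0.32 = 320 → 852
15–29: 723 * 0.967 = 699
30–44: 1324 * 0.952 = 1260
45–59: 1000 * 0.962 = 962
60+: 904 * 0.916 + 642 * 0.614 = 828 + 394 = 1222
Net migration: 15–29 − 10 → 689; 60+ − 120 → 1102
Giving 852 / 689 / 1260 / 962 / 1102.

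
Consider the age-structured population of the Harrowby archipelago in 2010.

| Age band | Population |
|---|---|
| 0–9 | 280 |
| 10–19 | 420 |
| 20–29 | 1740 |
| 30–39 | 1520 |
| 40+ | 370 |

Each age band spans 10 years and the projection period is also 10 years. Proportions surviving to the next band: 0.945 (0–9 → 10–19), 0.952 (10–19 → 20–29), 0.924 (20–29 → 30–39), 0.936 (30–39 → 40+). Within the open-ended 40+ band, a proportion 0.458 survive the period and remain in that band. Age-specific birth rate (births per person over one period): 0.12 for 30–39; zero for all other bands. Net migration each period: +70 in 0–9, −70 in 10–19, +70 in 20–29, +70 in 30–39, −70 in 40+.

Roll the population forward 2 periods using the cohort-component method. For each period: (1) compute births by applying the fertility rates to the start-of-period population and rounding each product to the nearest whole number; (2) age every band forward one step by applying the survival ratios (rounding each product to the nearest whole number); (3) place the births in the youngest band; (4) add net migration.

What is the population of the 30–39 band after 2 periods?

Numbering the bands 1..5 from youngest to oldest:
[period 1]
Births: 1520 * 0.12 = 182
Band 2: 280 * 0.945 = 265
Band 3: 420 * 0.952 = 400
Band 4: 1740 * 0.924 = 1608
Band 5: 1520 * 0.936 + 370 * 0.458 = 1423 + 169 = 1592
Net migration: Band 1 + 70 → 252; Band 2 − 70 → 195; Band 3 + 70 → 470; Band 4 + 70 → 1678; Band 5 − 70 → 1522
Giving 252 / 195 / 470 / 1678 / 1522.
[period 2]
Births: 1678 * 0.12 = 201
Band 2: 252 * 0.945 = 238
Band 3: 195 * 0.952 = 186
Band 4: 470 * 0.924 = 434
Band 5: 1678 * 0.936 + 1522 * 0.458 = 1571 + 697 = 2268
Net migration: Band 1 + 70 → 271; Band 2 − 70 → 168; Band 3 + 70 → 256; Band 4 + 70 → 504; Band 5 − 70 → 2198
Giving 271 / 168 / 256 / 504 / 2198.

504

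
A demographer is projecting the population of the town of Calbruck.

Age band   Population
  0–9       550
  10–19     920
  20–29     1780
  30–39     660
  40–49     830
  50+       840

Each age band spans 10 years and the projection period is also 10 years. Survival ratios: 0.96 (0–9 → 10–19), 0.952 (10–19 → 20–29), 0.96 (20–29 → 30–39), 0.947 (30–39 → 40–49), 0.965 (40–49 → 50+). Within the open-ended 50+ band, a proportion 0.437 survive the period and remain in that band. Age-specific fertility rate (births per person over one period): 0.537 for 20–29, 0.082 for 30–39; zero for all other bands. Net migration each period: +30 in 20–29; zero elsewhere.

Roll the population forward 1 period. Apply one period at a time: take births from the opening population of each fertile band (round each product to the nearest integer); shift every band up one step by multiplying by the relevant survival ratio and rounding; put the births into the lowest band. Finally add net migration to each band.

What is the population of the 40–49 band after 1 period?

625

Call the groups 1 to 6, youngest first.
[period 1]
Births: 1780 × 0.537 = 956, 660 × 0.082 = 54 ⇒ total 1010
Group 2: 550 × 0.96 = 528
Group 3: 920 × 0.952 = 876
Group 4: 1780 × 0.96 = 1709
Group 5: 660 × 0.947 = 625
Group 6: 830 × 0.965 + 840 × 0.437 = 801 + 367 = 1168
Net migration: Group 3 + 30 → 906
End of period: [1010, 528, 906, 1709, 625, 1168]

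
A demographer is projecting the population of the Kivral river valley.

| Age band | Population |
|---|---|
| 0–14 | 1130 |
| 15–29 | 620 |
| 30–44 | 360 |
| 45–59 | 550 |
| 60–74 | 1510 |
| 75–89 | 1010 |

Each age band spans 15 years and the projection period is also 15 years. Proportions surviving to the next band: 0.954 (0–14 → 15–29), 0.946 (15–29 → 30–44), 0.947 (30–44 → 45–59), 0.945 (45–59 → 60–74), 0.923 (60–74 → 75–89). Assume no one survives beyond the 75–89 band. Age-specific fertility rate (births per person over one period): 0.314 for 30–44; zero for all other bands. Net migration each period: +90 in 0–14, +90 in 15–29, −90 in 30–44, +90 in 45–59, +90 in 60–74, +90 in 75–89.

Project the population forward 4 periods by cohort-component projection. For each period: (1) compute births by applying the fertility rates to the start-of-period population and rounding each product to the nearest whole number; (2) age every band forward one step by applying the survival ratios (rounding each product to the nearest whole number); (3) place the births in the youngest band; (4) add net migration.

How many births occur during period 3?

319

After projecting period 1:
Births: 360 × 0.314 = 113
15–29: 1130 × 0.954 = 1078
30–44: 620 × 0.946 = 587
45–59: 360 × 0.947 = 341
60–74: 550 × 0.945 = 520
75–89: 1510 × 0.923 = 1394
Net migration: 0–14 + 90 → 203; 15–29 + 90 → 1168; 30–44 − 90 → 497; 45–59 + 90 → 431; 60–74 + 90 → 610; 75–89 + 90 → 1484
Giving 203 / 1168 / 497 / 431 / 610 / 1484.
After projecting period 2:
Births: 497 × 0.314 = 156
15–29: 203 × 0.954 = 194
30–44: 1168 × 0.946 = 1105
45–59: 497 × 0.947 = 471
60–74: 431 × 0.945 = 407
75–89: 610 × 0.923 = 563
Net migration: 0–14 + 90 → 246; 15–29 + 90 → 284; 30–44 − 90 → 1015; 45–59 + 90 → 561; 60–74 + 90 → 497; 75–89 + 90 → 653
Giving 246 / 284 / 1015 / 561 / 497 / 653.
After projecting period 3:
Births: 1015 × 0.314 = 319
15–29: 246 × 0.954 = 235
30–44: 284 × 0.946 = 269
45–59: 1015 × 0.947 = 961
60–74: 561 × 0.945 = 530
75–89: 497 × 0.923 = 459
Net migration: 0–14 + 90 → 409; 15–29 + 90 → 325; 30–44 − 90 → 179; 45–59 + 90 → 1051; 60–74 + 90 → 620; 75–89 + 90 → 549
Giving 409 / 325 / 179 / 1051 / 620 / 549.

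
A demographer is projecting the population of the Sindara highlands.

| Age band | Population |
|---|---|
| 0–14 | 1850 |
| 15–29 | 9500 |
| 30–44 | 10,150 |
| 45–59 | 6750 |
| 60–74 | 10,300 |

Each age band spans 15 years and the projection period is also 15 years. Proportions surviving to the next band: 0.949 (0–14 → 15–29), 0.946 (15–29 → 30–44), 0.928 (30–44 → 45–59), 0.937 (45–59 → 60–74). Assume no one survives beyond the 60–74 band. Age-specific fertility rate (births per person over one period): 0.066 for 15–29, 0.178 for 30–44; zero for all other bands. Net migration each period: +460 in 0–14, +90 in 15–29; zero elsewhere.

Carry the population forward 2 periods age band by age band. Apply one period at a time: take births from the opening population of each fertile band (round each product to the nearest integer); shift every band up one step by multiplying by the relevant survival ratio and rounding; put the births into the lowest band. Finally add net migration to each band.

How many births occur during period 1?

2434

Let group 1 be 0–14 through group 5 = 60–74.
Period 1.
Births: 9500 × 0.066 = 627, 10150 × 0.178 = 1807 → total 2434
Group 2: 1850 × 0.949 = 1756
Group 3: 9500 × 0.946 = 8987
Group 4: 10150 × 0.928 = 9419
Group 5: 6750 × 0.937 = 6325
Net migration: Group 1 + 460 → 2894; Group 2 + 90 → 1846
End of period: [2894, 1846, 8987, 9419, 6325]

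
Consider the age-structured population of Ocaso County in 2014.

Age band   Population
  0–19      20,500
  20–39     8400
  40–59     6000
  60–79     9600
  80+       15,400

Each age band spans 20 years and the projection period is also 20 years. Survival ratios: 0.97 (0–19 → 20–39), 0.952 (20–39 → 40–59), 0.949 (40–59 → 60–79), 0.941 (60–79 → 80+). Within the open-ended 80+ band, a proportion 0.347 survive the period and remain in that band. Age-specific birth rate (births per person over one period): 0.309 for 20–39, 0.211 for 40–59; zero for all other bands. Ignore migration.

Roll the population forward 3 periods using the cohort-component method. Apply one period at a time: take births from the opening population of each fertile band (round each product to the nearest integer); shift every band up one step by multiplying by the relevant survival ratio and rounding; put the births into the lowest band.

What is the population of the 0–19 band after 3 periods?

5152

(Bands numbered youngest = 1 to oldest = 5.)
— Period 1 —
Births: 8400 × 0.309 = 2596  |  6000 × 0.211 = 1266 → total 3862
Band 2: 20500 × 0.97 = 19885
Band 3: 8400 × 0.952 = 7997
Band 4: 6000 × 0.949 = 5694
Band 5: 9600 × 0.941 + 15400 × 0.347 = 9034 + 5344 = 14378
Population now: 0–19=3862, 20–39=19885, 40–59=7997, 60–79=5694, 80+=14378
— Period 2 —
Births: 19885 × 0.309 = 6144  |  7997 × 0.211 = 1687 → total 7831
Band 2: 3862 × 0.97 = 3746
Band 3: 19885 × 0.952 = 18931
Band 4: 7997 × 0.949 = 7589
Band 5: 5694 × 0.941 + 14378 × 0.347 = 5358 + 4989 = 10347
Population now: 0–19=7831, 20–39=3746, 40–59=18931, 60–79=7589, 80+=10347
— Period 3 —
Births: 3746 × 0.309 = 1158  |  18931 × 0.211 = 3994 → total 5152
Band 2: 7831 × 0.97 = 7596
Band 3: 3746 × 0.952 = 3566
Band 4: 18931 × 0.949 = 17966
Band 5: 7589 × 0.941 + 10347 × 0.347 = 7141 + 3590 = 10731
Population now: 0–19=5152, 20–39=7596, 40–59=3566, 60–79=17966, 80+=10731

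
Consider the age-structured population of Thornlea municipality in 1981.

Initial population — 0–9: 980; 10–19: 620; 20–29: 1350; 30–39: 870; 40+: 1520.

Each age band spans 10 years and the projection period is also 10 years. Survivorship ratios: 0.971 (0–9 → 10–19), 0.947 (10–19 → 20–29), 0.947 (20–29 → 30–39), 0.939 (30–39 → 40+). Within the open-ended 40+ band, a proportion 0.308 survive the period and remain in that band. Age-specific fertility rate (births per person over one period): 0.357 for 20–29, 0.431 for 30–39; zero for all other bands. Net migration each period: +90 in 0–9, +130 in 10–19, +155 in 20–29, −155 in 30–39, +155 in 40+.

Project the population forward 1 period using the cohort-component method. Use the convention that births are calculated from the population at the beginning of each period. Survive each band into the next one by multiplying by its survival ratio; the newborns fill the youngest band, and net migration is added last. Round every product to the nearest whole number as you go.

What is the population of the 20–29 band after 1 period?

742

Let group 1 be 0–9 through group 5 = 40+.
— Period 1 —
Births: 1350 × 0.357 = 482 ; 870 × 0.431 = 375 — total 857
Group 2: 980 × 0.971 = 952
Group 3: 620 × 0.947 = 587
Group 4: 1350 × 0.947 = 1278
Group 5: 870 × 0.939 + 1520 × 0.308 = 817 + 468 = 1285
Net migration: Group 1 + 90 → 947; Group 2 + 130 → 1082; Group 3 + 155 → 742; Group 4 − 155 → 1123; Group 5 + 155 → 1440
→ [947, 1082, 742, 1123, 1440]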